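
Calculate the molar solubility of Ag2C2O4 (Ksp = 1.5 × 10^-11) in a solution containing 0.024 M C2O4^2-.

s = 1.3 x 10^-5 M

Ag2C2O4(s) <=> 2 Ag^+(aq) + C2O4^2-(aq)
Ksp = [Ag^+]^2[C2O4^2-]
Let s = moles of Ag2C2O4 that dissolve per litre. [Ag^+] = 2s, [C2O4^2-] = 0.024 + s ≈ 0.024 (Ksp is small, so little additional dissolves).
Ksp ≈ (2s)^2 × 0.024
s = 1.3 × 10^-5 M
Check: s = 1.3 × 10^-5 ≪ 0.024, so the approximation is valid.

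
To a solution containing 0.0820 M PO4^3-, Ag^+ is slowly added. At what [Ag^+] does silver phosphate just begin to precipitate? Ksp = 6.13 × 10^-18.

[Ag^+] ≈ 4.21 x 10^-6 M

Ag3PO4(s) ⇌ 3 Ag^+ + PO4^3-
Ksp = [Ag^+]^3[PO4^3-]
Precipitation begins when Q = Ksp. With [PO4^3-] = 0.0820 M:
6.13 × 10^-18 = (0.0820) × [Ag^+]^3
[Ag^+] = (6.13 × 10^-18 / 8.20 × 10^-2)^(1/3) = 4.21 x 10^-6 M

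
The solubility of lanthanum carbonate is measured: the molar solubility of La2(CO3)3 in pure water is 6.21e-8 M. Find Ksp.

La2(CO3)3(s) <=> 2 La^3+(aq) + 3 CO3^2-(aq)
If s mol/L of La2(CO3)3 dissolves, [La^3+] = 2s and [CO3^2-] = 3s.
Ksp = [La^3+]^2[CO3^2-]^3
So Ksp = (2s)^2 × (3s)^3 = 108s^5
Ksp = 108 × (6.21 x 10^-8)^5 = 9.97 x 10^-35

Ksp ≈ 9.97e-35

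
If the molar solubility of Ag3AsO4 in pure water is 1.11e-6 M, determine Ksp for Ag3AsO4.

Ag3AsO4(s) ⇌ 3 Ag^+ + AsO4^3-
If s mol/L of Ag3AsO4 dissolves, [Ag^+] = 3s and [AsO4^3-] = s.
Ksp = [Ag^+]^3[AsO4^3-]
Ksp = (3s)^3s = 27s^4
With s = 1.11 × 10^-6: Ksp = 4.10 x 10^-23

Ksp ≈ 4.10e-23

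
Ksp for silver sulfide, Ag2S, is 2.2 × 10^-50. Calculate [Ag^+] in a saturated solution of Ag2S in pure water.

[Ag^+] ≈ 3.5 x 10^-17 M

Ag2S(s) ⇌ 2 Ag^+(aq) + S^2-(aq)
Ksp = [Ag^+]^2[S^2-]
If s mol/L of Ag2S dissolves, [Ag^+] = 2s and [S^2-] = s.
So Ksp = (2s)^2 × s = 4s^3
s = (2.2 × 10^-50 / 4)^(1/3) = 1.77 × 10^-17 M
[Ag^+] = 2s = 3.5 x 10^-17 M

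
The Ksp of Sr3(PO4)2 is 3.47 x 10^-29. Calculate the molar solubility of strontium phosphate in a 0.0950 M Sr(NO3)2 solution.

Sr3(PO4)2(s) ⇌ 3 Sr^2+(aq) + 2 PO4^3-(aq)
Ksp = [Sr^2+]^3[PO4^3-]^2
If s mol/L dissolves here, [Sr^2+] = 0.0950 + 3s ≈ 0.0950, [PO4^3-] = 2s (Ksp is small, so little additional dissolves).
Ksp ≈ (0.0950)^3 × (2s)^2
s = 1.01 × 10^-13 M
Check: 3s = 3.0 x 10^-13 ≪ 0.0950, so the approximation is valid.

1.01 × 10^-13 M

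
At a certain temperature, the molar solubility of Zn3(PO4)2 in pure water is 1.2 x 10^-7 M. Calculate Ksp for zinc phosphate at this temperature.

Zn3(PO4)2(s) ⇌ 3 Zn^2+(aq) + 2 PO4^3-(aq)
Let s = molar solubility. Then [Zn^2+] = 3s and [PO4^3-] = 2s.
Ksp = [Zn^2+]^3[PO4^3-]^2
So Ksp = (3s)^3 × (2s)^2 = 108s^5
With s = 1.2 × 10^-7: Ksp = 2.7 × 10^-33

2.7 x 10^-33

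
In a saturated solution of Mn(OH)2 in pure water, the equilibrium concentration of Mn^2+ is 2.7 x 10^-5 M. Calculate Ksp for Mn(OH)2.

Mn(OH)2(s) ⇌ Mn^2+(aq) + 2 OH^-(aq)
Stoichiometry gives [OH^-] = (2/1)[Mn^2+] = 5.40 × 10^-5 M.
Ksp = [Mn^2+][OH^-]^2
Ksp = 2.7 × 10^-5 × (5.40 x 10^-5)^2 = 7.9 × 10^-14

7.9 × 10^-14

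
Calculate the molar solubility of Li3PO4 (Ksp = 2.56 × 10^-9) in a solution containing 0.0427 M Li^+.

s ≈ 3.29 x 10^-5 M

Li3PO4(s) <=> 3 Li^+(aq) + PO4^3-(aq)
Ksp = [Li^+]^3[PO4^3-]
If s mol/L dissolves here, [Li^+] = 0.0427 + 3s ≈ 0.0427, [PO4^3-] = s (common-ion effect: Li^+ is already 0.0427 M).
Ksp ≈ (0.0427)^3 × s
s = 3.29 × 10^-5 M
Check: 3s = 9.9 × 10^-5 ≪ 0.0427, so the approximation is valid.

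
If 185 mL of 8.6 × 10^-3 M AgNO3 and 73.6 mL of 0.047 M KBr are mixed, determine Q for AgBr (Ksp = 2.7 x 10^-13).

Q = 8.2 × 10^-5

Total volume = 185 + 73.6 = 258.6 mL.
[Ag^+] = 8.6 x 10^-3 × (185/258.6) = 6.15 x 10^-3 M
[Br^-] = 4.7 × 10^-2 × (73.6/258.6) = 1.34 × 10^-2 M
AgBr(s) <=> Ag^+ + Br^-, so Q = [Ag^+][Br^-]
Q = (6.15 × 10^-3)(1.34 x 10^-2) = 8.2 × 10^-5
Q > Ksp, so AgBr will precipitate.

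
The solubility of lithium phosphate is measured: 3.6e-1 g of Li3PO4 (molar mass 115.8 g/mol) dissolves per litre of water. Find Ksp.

Molar solubility s = (3.6 × 10^-1 g/L) / (115.8 g/mol) = 3.11 x 10^-3 M.
Li3PO4(s) ⇌ 3 Li^+ + PO4^3-
If s mol/L of Li3PO4 dissolves, [Li^+] = 3s and [PO4^3-] = s.
Ksp = [Li^+]^3[PO4^3-]
Substituting: Ksp = (3s)^3s = 27s^4
With s = 3.11 x 10^-3: Ksp = 2.5 × 10^-9

Ksp = 2.5 × 10^-9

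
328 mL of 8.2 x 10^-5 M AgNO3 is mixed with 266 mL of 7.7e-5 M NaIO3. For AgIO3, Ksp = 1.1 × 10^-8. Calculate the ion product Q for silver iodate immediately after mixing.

Q ≈ 1.6e-9

Total volume = 328 + 266 = 594 mL.
[Ag^+] = 8.2 x 10^-5 × (328/594) = 4.53 x 10^-5 M
[IO3^-] = 7.7 × 10^-5 × (266/594) = 3.45 × 10^-5 M
AgIO3(s) <=> Ag^+(aq) + IO3^-(aq), so Q = [Ag^+][IO3^-]
Q = (4.53 × 10^-5)(3.45 × 10^-5) = 1.6 × 10^-9
Q < Ksp, so no precipitate of AgIO3 forms.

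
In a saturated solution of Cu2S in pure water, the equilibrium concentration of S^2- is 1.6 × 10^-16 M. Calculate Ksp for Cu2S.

Cu2S(s) <=> 2 Cu^+(aq) + S^2-(aq)
Stoichiometry gives [Cu^+] = (2/1)[S^2-] = 3.20 × 10^-16 M.
Ksp = [Cu^+]^2[S^2-]
Ksp = (3.20 x 10^-16)^2 × 1.6 x 10^-16 = 1.6 x 10^-47

1.6 × 10^-47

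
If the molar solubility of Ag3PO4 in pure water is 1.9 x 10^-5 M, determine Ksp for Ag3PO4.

Ksp = 3.5 × 10^-18

Ag3PO4(s) <=> 3 Ag^+(aq) + PO4^3-(aq)
With molar solubility s: [Ag^+] = 3s, [PO4^3-] = s.
Ksp = [Ag^+]^3[PO4^3-]
Substituting: Ksp = (3s)^3s = 27s^4
Ksp = 27 × (1.9 x 10^-5)^4 = 3.5 × 10^-18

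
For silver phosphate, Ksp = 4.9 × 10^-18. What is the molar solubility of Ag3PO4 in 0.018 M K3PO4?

2.2 × 10^-6 M

Ag3PO4(s) ⇌ 3 Ag^+ + PO4^3-
Ksp = [Ag^+]^3[PO4^3-]
If s mol/L dissolves here, [Ag^+] = 3s, [PO4^3-] = 0.018 + s ≈ 0.018 (common-ion effect: PO4^3- is already 0.018 M).
Ksp ≈ (3s)^3 × 0.018
s = 2.2 × 10^-6 M
Check: s = 2.2 x 10^-6 ≪ 0.018, so the approximation is valid.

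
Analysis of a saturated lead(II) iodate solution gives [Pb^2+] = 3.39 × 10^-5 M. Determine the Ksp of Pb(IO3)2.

Pb(IO3)2(s) ⇌ Pb^2+(aq) + 2 IO3^-(aq)
Stoichiometry gives [IO3^-] = (2/1)[Pb^2+] = 6.780 × 10^-5 M.
Ksp = [Pb^2+][IO3^-]^2
Ksp = 3.39 × 10^-5 × (6.780 × 10^-5)^2 = 1.56 x 10^-13

Ksp = 1.56 × 10^-13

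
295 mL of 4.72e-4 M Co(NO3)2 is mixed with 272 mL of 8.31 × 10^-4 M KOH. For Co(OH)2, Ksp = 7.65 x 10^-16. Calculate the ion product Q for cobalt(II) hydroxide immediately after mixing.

Total volume = 295 + 272 = 567 mL.
[Co^2+] = 4.72 x 10^-4 × (295/567) = 2.456 × 10^-4 M
[OH^-] = 8.31 × 10^-4 × (272/567) = 3.986 x 10^-4 M
Co(OH)2(s) <=> Co^2+(aq) + 2 OH^-(aq), so Q = [Co^2+][OH^-]^2
Q = (2.456 x 10^-4)(3.986 x 10^-4)^2 = 3.90 x 10^-11
Q > Ksp, so Co(OH)2 will precipitate.

Q ≈ 3.90 × 10^-11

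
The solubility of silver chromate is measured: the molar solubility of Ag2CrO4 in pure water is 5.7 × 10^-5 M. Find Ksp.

Ag2CrO4(s) ⇌ 2 Ag^+(aq) + CrO4^2-(aq)
With molar solubility s: [Ag^+] = 2s, [CrO4^2-] = s.
Ksp = [Ag^+]^2[CrO4^2-]
Ksp = (2s)^2s = 4s^3
Ksp = 4 × (5.7 × 10^-5)^3 = 7.4 × 10^-13

Ksp = 7.4 × 10^-13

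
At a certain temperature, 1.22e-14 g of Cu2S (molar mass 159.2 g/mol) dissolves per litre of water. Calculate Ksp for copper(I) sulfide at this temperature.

1.80 × 10^-48

Molar solubility s = (1.22 x 10^-14 g/L) / (159.2 g/mol) = 7.663 x 10^-17 M.
Cu2S(s) <=> 2 Cu^+(aq) + S^2-(aq)
If s mol/L of Cu2S dissolves, [Cu^+] = 2s and [S^2-] = s.
Ksp = [Cu^+]^2[S^2-]
So Ksp = (2s)^2 × s = 4s^3
With s = 7.663 x 10^-17: Ksp = 1.80 × 10^-48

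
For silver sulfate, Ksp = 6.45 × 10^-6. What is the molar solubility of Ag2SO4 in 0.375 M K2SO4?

Ag2SO4(s) <=> 2 Ag^+ + SO4^2-
Ksp = [Ag^+]^2[SO4^2-]
Let s = moles of Ag2SO4 that dissolve per litre. [Ag^+] = 2s, [SO4^2-] = 0.375 + s ≈ 0.375 (Ksp is small, so little additional dissolves).
Ksp ≈ (2s)^2 × 0.375
s = 2.07 × 10^-3 M
Check: s = 2.1 × 10^-3 ≪ 0.375, so the approximation is valid.

s = 2.07 × 10^-3 M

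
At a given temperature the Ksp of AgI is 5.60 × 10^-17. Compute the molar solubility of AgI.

AgI(s) ⇌ Ag^+(aq) + I^-(aq)
Ksp = [Ag^+][I^-]
If s mol/L of AgI dissolves, [Ag^+] = s and [I^-] = s.
Ksp = s × s = s^2
s = √(5.60 × 10^-17) = 7.48 × 10^-9 M

7.48e-9 M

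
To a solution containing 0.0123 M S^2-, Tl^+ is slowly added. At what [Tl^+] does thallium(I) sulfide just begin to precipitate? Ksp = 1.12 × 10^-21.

[Tl^+] ≈ 3.02 × 10^-10 M

Tl2S(s) <=> 2 Tl^+ + S^2-
Ksp = [Tl^+]^2[S^2-]
Precipitation begins when Q = Ksp. With [S^2-] = 0.0123 M:
1.12 × 10^-21 = (0.0123) × [Tl^+]^2
[Tl^+] = (1.12 × 10^-21 / 1.23 × 10^-2)^(1/2) = 3.02 × 10^-10 M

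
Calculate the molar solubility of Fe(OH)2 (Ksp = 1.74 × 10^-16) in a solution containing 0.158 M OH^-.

Fe(OH)2(s) <=> Fe^2+ + 2 OH^-
Ksp = [Fe^2+][OH^-]^2
Let s = moles of Fe(OH)2 that dissolve per litre. [Fe^2+] = s, [OH^-] = 0.158 + 2s ≈ 0.158 (Ksp is small, so little additional dissolves).
Ksp ≈ s × (0.158)^2
s = 6.97 x 10^-15 M
Check: 2s = 1.4 x 10^-14 ≪ 0.158, so the approximation is valid.

s = 6.97 x 10^-15 M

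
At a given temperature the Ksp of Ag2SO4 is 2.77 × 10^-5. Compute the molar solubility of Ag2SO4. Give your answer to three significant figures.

s = 1.91 x 10^-2 M

Ag2SO4(s) ⇌ 2 Ag^+ + SO4^2-
Ksp = [Ag^+]^2[SO4^2-]
For each mole of Ag2SO4 that dissolves: [Ag^+] = 2s, [SO4^2-] = s.
So Ksp = (2s)^2 × s = 4s^3
s^3 = 2.77 × 10^-5 / 4, so s = 1.91 × 10^-2 M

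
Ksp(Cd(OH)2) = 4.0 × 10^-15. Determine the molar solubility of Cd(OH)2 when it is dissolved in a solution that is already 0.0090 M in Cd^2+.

s ≈ 3.3 × 10^-7 M

Cd(OH)2(s) ⇌ Cd^2+(aq) + 2 OH^-(aq)
Ksp = [Cd^2+][OH^-]^2
Let s be the molar solubility in this solution. [Cd^2+] = 0.0090 + s ≈ 0.0090, [OH^-] = 2s (common-ion effect: Cd^2+ is already 0.0090 M).
Ksp ≈ 0.0090 × (2s)^2
s = 3.3 × 10^-7 M
Check: s = 3.3 × 10^-7 ≪ 0.0090, so the approximation is valid.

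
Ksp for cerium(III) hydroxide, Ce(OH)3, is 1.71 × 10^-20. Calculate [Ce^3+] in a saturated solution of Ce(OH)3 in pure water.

[Ce^3+] ≈ 5.02e-6 M

Ce(OH)3(s) ⇌ Ce^3+(aq) + 3 OH^-(aq)
Ksp = [Ce^3+][OH^-]^3
If s mol/L of Ce(OH)3 dissolves, [Ce^3+] = s and [OH^-] = 3s.
Ksp = s(3s)^3 = 27s^4
Solving, s = (1.71 × 10^-20/27)^(1/4) = 5.017 × 10^-6 M
[Ce^3+] = s = 5.02 × 10^-6 M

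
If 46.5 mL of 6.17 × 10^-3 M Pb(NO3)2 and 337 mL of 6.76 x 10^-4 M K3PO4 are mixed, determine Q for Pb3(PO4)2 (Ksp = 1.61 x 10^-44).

Total volume = 46.5 + 337 = 383.5 mL.
[Pb^2+] = 6.17 × 10^-3 × (46.5/383.5) = 7.481 × 10^-4 M
[PO4^3-] = 6.76 × 10^-4 × (337/383.5) = 5.940 × 10^-4 M
Pb3(PO4)2(s) ⇌ 3 Pb^2+ + 2 PO4^3-, so Q = [Pb^2+]^3[PO4^3-]^2
Q = (7.481 x 10^-4)^3(5.940 x 10^-4)^2 = 1.48 × 10^-16
Q > Ksp, so Pb3(PO4)2 will precipitate.

Q ≈ 1.48 × 10^-16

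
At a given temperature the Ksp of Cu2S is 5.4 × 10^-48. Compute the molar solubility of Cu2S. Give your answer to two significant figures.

Cu2S(s) ⇌ 2 Cu^+ + S^2-
Ksp = [Cu^+]^2[S^2-]
If s mol/L of Cu2S dissolves, [Cu^+] = 2s and [S^2-] = s.
Substituting: Ksp = (2s)^2s = 4s^3
Solving, s = (5.4 × 10^-48/4)^(1/3) = 1.1 x 10^-16 M

s ≈ 1.1 × 10^-16 M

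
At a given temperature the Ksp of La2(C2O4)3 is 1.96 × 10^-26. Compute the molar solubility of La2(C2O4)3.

La2(C2O4)3(s) <=> 2 La^3+(aq) + 3 C2O4^2-(aq)
Ksp = [La^3+]^2[C2O4^2-]^3
If s mol/L of La2(C2O4)3 dissolves, [La^3+] = 2s and [C2O4^2-] = 3s.
Substituting: Ksp = (2s)^2(3s)^3 = 108s^5
s^5 = 1.96 × 10^-26 / 108, so s = 2.83 × 10^-6 M

s = 2.83 × 10^-6 M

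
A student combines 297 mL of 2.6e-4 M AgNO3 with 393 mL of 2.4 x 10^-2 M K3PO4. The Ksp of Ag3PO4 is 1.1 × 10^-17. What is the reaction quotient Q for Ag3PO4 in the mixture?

Total volume = 297 + 393 = 690 mL.
[Ag^+] = 2.6 x 10^-4 × (297/690) = 1.12 × 10^-4 M
[PO4^3-] = 2.4 × 10^-2 × (393/690) = 1.37 × 10^-2 M
Ag3PO4(s) ⇌ 3 Ag^+(aq) + PO4^3-(aq), so Q = [Ag^+]^3[PO4^3-]
Q = (1.12 × 10^-4)^3(1.37 x 10^-2) = 1.9 x 10^-14
Q > Ksp, so Ag3PO4 will precipitate.

1.9 × 10^-14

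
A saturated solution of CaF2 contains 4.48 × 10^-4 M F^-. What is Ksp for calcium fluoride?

Ksp = 4.50e-11

CaF2(s) ⇌ Ca^2+ + 2 F^-
Stoichiometry gives [Ca^2+] = (1/2)[F^-] = 2.240 x 10^-4 M.
Ksp = [Ca^2+][F^-]^2
Ksp = 2.240 × 10^-4 × (4.48 x 10^-4)^2 = 4.50 × 10^-11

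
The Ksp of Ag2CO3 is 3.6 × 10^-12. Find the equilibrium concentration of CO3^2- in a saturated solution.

9.7 × 10^-5 M

Ag2CO3(s) ⇌ 2 Ag^+(aq) + CO3^2-(aq)
Ksp = [Ag^+]^2[CO3^2-]
For each mole of Ag2CO3 that dissolves: [Ag^+] = 2s, [CO3^2-] = s.
So Ksp = (2s)^2 × s = 4s^3
Solving, s = (3.6 × 10^-12/4)^(1/3) = 9.65 x 10^-5 M
[CO3^2-] = s = 9.7 × 10^-5 M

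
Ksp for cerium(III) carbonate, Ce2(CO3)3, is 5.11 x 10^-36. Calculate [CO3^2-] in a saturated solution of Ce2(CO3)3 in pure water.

Ce2(CO3)3(s) ⇌ 2 Ce^3+ + 3 CO3^2-
Ksp = [Ce^3+]^2[CO3^2-]^3
With molar solubility s: [Ce^3+] = 2s, [CO3^2-] = 3s.
Substituting: Ksp = (2s)^2(3s)^3 = 108s^5
Solving, s = (5.11 x 10^-36/108)^(1/5) = 3.428 x 10^-8 M
[CO3^2-] = 3s = 1.03 × 10^-7 M

[CO3^2-] ≈ 1.03 × 10^-7 M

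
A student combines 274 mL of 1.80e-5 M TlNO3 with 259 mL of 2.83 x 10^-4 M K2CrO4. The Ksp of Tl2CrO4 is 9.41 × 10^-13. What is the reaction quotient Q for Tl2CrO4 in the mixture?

Total volume = 274 + 259 = 533 mL.
[Tl^+] = 1.80 × 10^-5 × (274/533) = 9.253 × 10^-6 M
[CrO4^2-] = 2.83 × 10^-4 × (259/533) = 1.375 × 10^-4 M
Tl2CrO4(s) ⇌ 2 Tl^+(aq) + CrO4^2-(aq), so Q = [Tl^+]^2[CrO4^2-]
Q = (9.253 x 10^-6)^2(1.375 × 10^-4) = 1.18 × 10^-14
Q < Ksp, so no precipitate of Tl2CrO4 forms.

1.18 × 10^-14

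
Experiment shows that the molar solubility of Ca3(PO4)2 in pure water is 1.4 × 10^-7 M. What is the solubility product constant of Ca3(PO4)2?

Ca3(PO4)2(s) <=> 3 Ca^2+ + 2 PO4^3-
If s mol/L of Ca3(PO4)2 dissolves, [Ca^2+] = 3s and [PO4^3-] = 2s.
Ksp = [Ca^2+]^3[PO4^3-]^2
Ksp = (3s)^3(2s)^2 = 108s^5
Ksp = 108 × (1.4 × 10^-7)^5 = 5.8 × 10^-33

Ksp ≈ 5.8e-33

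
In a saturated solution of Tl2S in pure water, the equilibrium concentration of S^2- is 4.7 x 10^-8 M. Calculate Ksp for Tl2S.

Ksp = 4.2 x 10^-22

Tl2S(s) ⇌ 2 Tl^+ + S^2-
Stoichiometry gives [Tl^+] = (2/1)[S^2-] = 9.40 × 10^-8 M.
Ksp = [Tl^+]^2[S^2-]
Ksp = (9.40 × 10^-8)^2 × 4.7 × 10^-8 = 4.2 x 10^-22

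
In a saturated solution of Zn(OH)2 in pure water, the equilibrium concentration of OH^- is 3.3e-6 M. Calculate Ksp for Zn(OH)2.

Zn(OH)2(s) ⇌ Zn^2+ + 2 OH^-
Stoichiometry gives [Zn^2+] = (1/2)[OH^-] = 1.65 × 10^-6 M.
Ksp = [Zn^2+][OH^-]^2
Ksp = 1.65 × 10^-6 × (3.3 × 10^-6)^2 = 1.8 × 10^-17

Ksp = 1.8 x 10^-17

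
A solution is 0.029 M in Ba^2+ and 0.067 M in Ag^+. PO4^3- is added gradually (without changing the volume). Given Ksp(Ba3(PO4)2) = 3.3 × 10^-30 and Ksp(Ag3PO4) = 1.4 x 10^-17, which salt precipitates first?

Ag3PO4

Each salt begins to precipitate when Q = Ksp, i.e. when [PO4^3-] reaches its threshold.
For Ba3(PO4)2: 3.3 × 10^-30 = (0.029)^3 × [PO4^3-]^2  ⇒  [PO4^3-] = 3.7 x 10^-13 M.
For Ag3PO4: 1.4 x 10^-17 = (0.067)^3 × [PO4^3-]  ⇒  [PO4^3-] = 4.7 x 10^-14 M.
The salt with the lower threshold [PO4^3-] precipitates first: Ag3PO4.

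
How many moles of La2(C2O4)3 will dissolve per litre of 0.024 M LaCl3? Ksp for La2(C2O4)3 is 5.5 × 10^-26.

1.5e-8 M

La2(C2O4)3(s) <=> 2 La^3+ + 3 C2O4^2-
Ksp = [La^3+]^2[C2O4^2-]^3
Let s = moles of La2(C2O4)3 that dissolve per litre. [La^3+] = 0.024 + 2s ≈ 0.024, [C2O4^2-] = 3s (Ksp is small, so little additional dissolves).
Ksp ≈ (0.024)^2 × (3s)^3
s = 1.5 x 10^-8 M
Check: 2s = 3.0 × 10^-8 ≪ 0.024, so the approximation is valid.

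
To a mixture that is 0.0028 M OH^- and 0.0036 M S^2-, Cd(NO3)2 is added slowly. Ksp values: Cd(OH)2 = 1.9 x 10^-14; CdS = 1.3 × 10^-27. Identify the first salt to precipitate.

Each salt begins to precipitate when Q = Ksp, i.e. when [Cd^2+] reaches its threshold.
For Cd(OH)2: 1.9 x 10^-14 = (0.0028)^2 × [Cd^2+]  ⇒  [Cd^2+] = 2.4 × 10^-9 M.
For CdS: 1.3 × 10^-27 = 0.0036 × [Cd^2+]  ⇒  [Cd^2+] = 3.6 × 10^-25 M.
The salt with the lower threshold [Cd^2+] precipitates first: CdS.

CdS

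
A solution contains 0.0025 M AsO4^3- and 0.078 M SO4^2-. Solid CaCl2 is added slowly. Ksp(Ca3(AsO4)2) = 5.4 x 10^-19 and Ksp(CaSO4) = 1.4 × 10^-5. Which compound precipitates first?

Precipitation of each salt starts when its ion product equals its Ksp.
For Ca3(AsO4)2: 5.4 x 10^-19 = (0.0025)^2 × [Ca^2+]^3  ⇒  [Ca^2+] = 4.4 × 10^-5 M.
For CaSO4: 1.4 × 10^-5 = 0.078 × [Ca^2+]  ⇒  [Ca^2+] = 1.8 × 10^-4 M.
The salt with the lower threshold [Ca^2+] precipitates first: Ca3(AsO4)2.

Ca3(AsO4)2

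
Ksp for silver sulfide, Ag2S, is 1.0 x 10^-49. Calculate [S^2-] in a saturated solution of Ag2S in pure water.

[S^2-] ≈ 2.9e-17 M

Ag2S(s) <=> 2 Ag^+(aq) + S^2-(aq)
Ksp = [Ag^+]^2[S^2-]
With molar solubility s: [Ag^+] = 2s, [S^2-] = s.
Ksp = (2s)^2s = 4s^3
s^3 = 1.0 x 10^-49 / 4, so s = 2.92 × 10^-17 M
[S^2-] = s = 2.9 × 10^-17 M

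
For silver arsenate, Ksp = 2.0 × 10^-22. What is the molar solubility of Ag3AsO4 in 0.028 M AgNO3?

9.1e-18 M

Ag3AsO4(s) ⇌ 3 Ag^+(aq) + AsO4^3-(aq)
Ksp = [Ag^+]^3[AsO4^3-]
Let s = moles of Ag3AsO4 that dissolve per litre. [Ag^+] = 0.028 + 3s ≈ 0.028, [AsO4^3-] = s (Ksp is small, so little additional dissolves).
Ksp ≈ (0.028)^3 × s
s = 9.1 × 10^-18 M
Check: 3s = 2.7 × 10^-17 ≪ 0.028, so the approximation is valid.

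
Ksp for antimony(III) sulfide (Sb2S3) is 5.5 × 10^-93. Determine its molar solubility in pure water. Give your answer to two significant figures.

s = 1.4e-19 M

Sb2S3(s) ⇌ 2 Sb^3+ + 3 S^2-
Ksp = [Sb^3+]^2[S^2-]^3
With molar solubility s: [Sb^3+] = 2s, [S^2-] = 3s.
Substituting: Ksp = (2s)^2(3s)^3 = 108s^5
Solving, s = (5.5 × 10^-93/108)^(1/5) = 1.4 x 10^-19 M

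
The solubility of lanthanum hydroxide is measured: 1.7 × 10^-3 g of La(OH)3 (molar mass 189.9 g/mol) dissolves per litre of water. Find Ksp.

Ksp = 1.7e-19

Molar solubility s = (1.7 x 10^-3 g/L) / (189.9 g/mol) = 8.95 × 10^-6 M.
La(OH)3(s) ⇌ La^3+(aq) + 3 OH^-(aq)
For each mole of La(OH)3 that dissolves: [La^3+] = s, [OH^-] = 3s.
Ksp = [La^3+][OH^-]^3
Ksp = s(3s)^3 = 27s^4
With s = 8.95 × 10^-6: Ksp = 1.7 × 10^-19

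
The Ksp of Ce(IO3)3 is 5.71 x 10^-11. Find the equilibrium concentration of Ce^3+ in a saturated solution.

Ce(IO3)3(s) ⇌ Ce^3+ + 3 IO3^-
Ksp = [Ce^3+][IO3^-]^3
For each mole of Ce(IO3)3 that dissolves: [Ce^3+] = s, [IO3^-] = 3s.
So Ksp = s × (3s)^3 = 27s^4
Solving, s = (5.71 x 10^-11/27)^(1/4) = 1.206 × 10^-3 M
[Ce^3+] = s = 1.21 x 10^-3 M

1.21 x 10^-3 M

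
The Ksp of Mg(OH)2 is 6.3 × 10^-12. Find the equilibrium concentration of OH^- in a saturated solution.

Mg(OH)2(s) <=> Mg^2+(aq) + 2 OH^-(aq)
Ksp = [Mg^2+][OH^-]^2
With molar solubility s: [Mg^2+] = s, [OH^-] = 2s.
Substituting: Ksp = s(2s)^2 = 4s^3
s^3 = 6.3 × 10^-12 / 4, so s = 1.16 × 10^-4 M
[OH^-] = 2s = 2.3 × 10^-4 M

[OH^-] = 2.3e-4 M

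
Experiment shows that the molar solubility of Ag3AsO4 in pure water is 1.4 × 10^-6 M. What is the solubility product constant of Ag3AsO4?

Ag3AsO4(s) ⇌ 3 Ag^+ + AsO4^3-
With molar solubility s: [Ag^+] = 3s, [AsO4^3-] = s.
Ksp = [Ag^+]^3[AsO4^3-]
Substituting: Ksp = (3s)^3s = 27s^4
With s = 1.4 × 10^-6: Ksp = 1.0 × 10^-22

Ksp ≈ 1.0 × 10^-22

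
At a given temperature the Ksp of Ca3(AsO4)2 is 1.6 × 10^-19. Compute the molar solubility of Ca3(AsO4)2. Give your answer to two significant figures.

Ca3(AsO4)2(s) <=> 3 Ca^2+(aq) + 2 AsO4^3-(aq)
Ksp = [Ca^2+]^3[AsO4^3-]^2
With molar solubility s: [Ca^2+] = 3s, [AsO4^3-] = 2s.
Ksp = (3s)^3(2s)^2 = 108s^5
s^5 = 1.6 × 10^-19 / 108, so s = 6.8 × 10^-5 M

s ≈ 6.8 × 10^-5 M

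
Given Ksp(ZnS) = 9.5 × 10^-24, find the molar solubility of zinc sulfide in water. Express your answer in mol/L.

s ≈ 3.1 x 10^-12 M

ZnS(s) <=> Zn^2+ + S^2-
Ksp = [Zn^2+][S^2-]
Let s = molar solubility. Then [Zn^2+] = s and [S^2-] = s.
Ksp = s × s = s^2
s = (9.5 × 10^-24)^(1/2) = 3.1 × 10^-12 M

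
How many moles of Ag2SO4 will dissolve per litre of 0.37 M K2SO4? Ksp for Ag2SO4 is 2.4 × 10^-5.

s = 4.0 × 10^-3 M

Ag2SO4(s) <=> 2 Ag^+(aq) + SO4^2-(aq)
Ksp = [Ag^+]^2[SO4^2-]
Let s = moles of Ag2SO4 that dissolve per litre. [Ag^+] = 2s, [SO4^2-] = 0.37 + s ≈ 0.37 (common-ion effect: SO4^2- is already 0.37 M).
Ksp ≈ (2s)^2 × 0.37
s = 4.0 × 10^-3 M
Check: s = 4.0 × 10^-3 ≪ 0.37, so the approximation is valid.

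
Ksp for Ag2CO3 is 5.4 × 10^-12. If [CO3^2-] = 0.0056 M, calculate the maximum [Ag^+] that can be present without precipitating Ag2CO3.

[Ag^+] = 3.1 × 10^-5 M

Ag2CO3(s) <=> 2 Ag^+ + CO3^2-
Ksp = [Ag^+]^2[CO3^2-]
Precipitation begins when Q = Ksp. With [CO3^2-] = 0.0056 M:
5.4 × 10^-12 = (0.0056) × [Ag^+]^2
[Ag^+] = (5.4 × 10^-12 / 5.6 × 10^-3)^(1/2) = 3.1 × 10^-5 M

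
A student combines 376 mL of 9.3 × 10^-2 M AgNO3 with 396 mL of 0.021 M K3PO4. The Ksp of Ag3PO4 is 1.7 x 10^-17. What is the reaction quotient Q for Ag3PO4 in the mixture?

Q ≈ 1.0 × 10^-6

Total volume = 376 + 396 = 772 mL.
[Ag^+] = 9.3 x 10^-2 × (376/772) = 4.53 × 10^-2 M
[PO4^3-] = 2.1 × 10^-2 × (396/772) = 1.08 × 10^-2 M
Ag3PO4(s) <=> 3 Ag^+(aq) + PO4^3-(aq), so Q = [Ag^+]^3[PO4^3-]
Q = (4.53 × 10^-2)^3(1.08 x 10^-2) = 1.0 × 10^-6
Q > Ksp, so Ag3PO4 will precipitate.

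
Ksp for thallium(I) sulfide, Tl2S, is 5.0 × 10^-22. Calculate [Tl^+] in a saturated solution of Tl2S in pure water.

Tl2S(s) ⇌ 2 Tl^+(aq) + S^2-(aq)
Ksp = [Tl^+]^2[S^2-]
If s mol/L of Tl2S dissolves, [Tl^+] = 2s and [S^2-] = s.
So Ksp = (2s)^2 × s = 4s^3
s^3 = 5.0 × 10^-22 / 4, so s = 5.00 × 10^-8 M
[Tl^+] = 2s = 1.0 × 10^-7 M

1.0e-7 M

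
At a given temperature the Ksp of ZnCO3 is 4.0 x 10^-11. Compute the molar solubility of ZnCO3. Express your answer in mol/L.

6.3 × 10^-6 M

ZnCO3(s) ⇌ Zn^2+(aq) + CO3^2-(aq)
Ksp = [Zn^2+][CO3^2-]
If s mol/L of ZnCO3 dissolves, [Zn^2+] = s and [CO3^2-] = s.
Ksp = s^2
s = (4.0 x 10^-11)^(1/2) = 6.3 × 10^-6 M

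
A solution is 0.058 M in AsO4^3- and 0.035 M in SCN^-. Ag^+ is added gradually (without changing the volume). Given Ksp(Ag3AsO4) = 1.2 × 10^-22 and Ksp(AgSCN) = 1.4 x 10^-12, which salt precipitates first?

AgSCN

Precipitation of each salt starts when its ion product equals its Ksp.
For Ag3AsO4: 1.2 × 10^-22 = 0.058 × [Ag^+]^3  ⇒  [Ag^+] = 1.3 x 10^-7 M.
For AgSCN: 1.4 x 10^-12 = 0.035 × [Ag^+]  ⇒  [Ag^+] = 4.0 x 10^-11 M.
The salt with the lower threshold [Ag^+] precipitates first: AgSCN.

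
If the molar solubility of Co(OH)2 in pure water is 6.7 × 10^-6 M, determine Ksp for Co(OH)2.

Ksp = 1.2 × 10^-15

Co(OH)2(s) <=> Co^2+ + 2 OH^-
With molar solubility s: [Co^2+] = s, [OH^-] = 2s.
Ksp = [Co^2+][OH^-]^2
So Ksp = s × (2s)^2 = 4s^3
With s = 6.7 x 10^-6: Ksp = 1.2 × 10^-15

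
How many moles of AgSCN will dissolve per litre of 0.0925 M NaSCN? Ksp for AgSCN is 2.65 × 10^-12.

AgSCN(s) ⇌ Ag^+ + SCN^-
Ksp = [Ag^+][SCN^-]
Let s = moles of AgSCN that dissolve per litre. [Ag^+] = s, [SCN^-] = 0.0925 + s ≈ 0.0925 (common-ion effect: SCN^- is already 0.0925 M).
Ksp ≈ s × 0.0925
s = 2.86 × 10^-11 M
Check: s = 2.9 × 10^-11 ≪ 0.0925, so the approximation is valid.

s = 2.86 × 10^-11 M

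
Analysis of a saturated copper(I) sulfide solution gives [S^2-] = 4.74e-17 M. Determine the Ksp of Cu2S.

Ksp ≈ 4.26 × 10^-49

Cu2S(s) <=> 2 Cu^+(aq) + S^2-(aq)
Stoichiometry gives [Cu^+] = (2/1)[S^2-] = 9.480 × 10^-17 M.
Ksp = [Cu^+]^2[S^2-]
Ksp = (9.480 × 10^-17)^2 × 4.74 × 10^-17 = 4.26 × 10^-49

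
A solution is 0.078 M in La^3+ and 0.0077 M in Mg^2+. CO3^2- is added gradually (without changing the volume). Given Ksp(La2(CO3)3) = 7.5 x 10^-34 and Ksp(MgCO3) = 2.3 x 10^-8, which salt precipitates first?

La2(CO3)3

Each salt begins to precipitate when Q = Ksp, i.e. when [CO3^2-] reaches its threshold.
For La2(CO3)3: 7.5 x 10^-34 = (0.078)^2 × [CO3^2-]^3  ⇒  [CO3^2-] = 5.0 × 10^-11 M.
For MgCO3: 2.3 x 10^-8 = 0.0077 × [CO3^2-]  ⇒  [CO3^2-] = 3.0 × 10^-6 M.
The salt with the lower threshold [CO3^2-] precipitates first: La2(CO3)3.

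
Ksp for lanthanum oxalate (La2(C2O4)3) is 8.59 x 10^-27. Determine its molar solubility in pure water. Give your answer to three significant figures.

s = 2.40 × 10^-6 M

La2(C2O4)3(s) ⇌ 2 La^3+ + 3 C2O4^2-
Ksp = [La^3+]^2[C2O4^2-]^3
For each mole of La2(C2O4)3 that dissolves: [La^3+] = 2s, [C2O4^2-] = 3s.
Substituting: Ksp = (2s)^2(3s)^3 = 108s^5
Solving, s = (8.59 x 10^-27/108)^(1/5) = 2.40 x 10^-6 M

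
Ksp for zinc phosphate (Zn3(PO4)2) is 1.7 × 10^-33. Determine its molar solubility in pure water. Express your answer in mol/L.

s = 1.1 × 10^-7 M

Zn3(PO4)2(s) ⇌ 3 Zn^2+(aq) + 2 PO4^3-(aq)
Ksp = [Zn^2+]^3[PO4^3-]^2
For each mole of Zn3(PO4)2 that dissolves: [Zn^2+] = 3s, [PO4^3-] = 2s.
So Ksp = (3s)^3 × (2s)^2 = 108s^5
s^5 = 1.7 × 10^-33 / 108, so s = 1.1 × 10^-7 M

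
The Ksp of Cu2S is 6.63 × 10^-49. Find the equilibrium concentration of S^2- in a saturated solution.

[S^2-] = 5.49 × 10^-17 M

Cu2S(s) <=> 2 Cu^+ + S^2-
Ksp = [Cu^+]^2[S^2-]
With molar solubility s: [Cu^+] = 2s, [S^2-] = s.
So Ksp = (2s)^2 × s = 4s^3
s^3 = 6.63 × 10^-49 / 4, so s = 5.493 × 10^-17 M
[S^2-] = s = 5.49 × 10^-17 M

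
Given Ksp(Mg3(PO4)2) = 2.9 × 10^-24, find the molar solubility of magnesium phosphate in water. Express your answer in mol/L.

s ≈ 7.7 x 10^-6 M

Mg3(PO4)2(s) ⇌ 3 Mg^2+(aq) + 2 PO4^3-(aq)
Ksp = [Mg^2+]^3[PO4^3-]^2
With molar solubility s: [Mg^2+] = 3s, [PO4^3-] = 2s.
Ksp = (3s)^3(2s)^2 = 108s^5
s = (2.9 × 10^-24 / 108)^(1/5) = 7.7 × 10^-6 M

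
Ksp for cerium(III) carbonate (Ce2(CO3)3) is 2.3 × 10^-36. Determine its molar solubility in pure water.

Ce2(CO3)3(s) <=> 2 Ce^3+(aq) + 3 CO3^2-(aq)
Ksp = [Ce^3+]^2[CO3^2-]^3
If s mol/L of Ce2(CO3)3 dissolves, [Ce^3+] = 2s and [CO3^2-] = 3s.
So Ksp = (2s)^2 × (3s)^3 = 108s^5
Solving, s = (2.3 × 10^-36/108)^(1/5) = 2.9 x 10^-8 M

s ≈ 2.9 × 10^-8 M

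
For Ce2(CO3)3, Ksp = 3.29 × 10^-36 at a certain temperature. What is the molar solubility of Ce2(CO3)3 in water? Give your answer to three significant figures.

Ce2(CO3)3(s) ⇌ 2 Ce^3+(aq) + 3 CO3^2-(aq)
Ksp = [Ce^3+]^2[CO3^2-]^3
With molar solubility s: [Ce^3+] = 2s, [CO3^2-] = 3s.
Substituting: Ksp = (2s)^2(3s)^3 = 108s^5
s^5 = 3.29 × 10^-36 / 108, so s = 3.14 × 10^-8 M

s = 3.14e-8 M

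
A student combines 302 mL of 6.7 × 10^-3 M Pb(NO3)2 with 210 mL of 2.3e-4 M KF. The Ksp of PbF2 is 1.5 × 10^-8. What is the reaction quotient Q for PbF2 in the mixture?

Q = 3.5e-11

Total volume = 302 + 210 = 512 mL.
[Pb^2+] = 6.7 × 10^-3 × (302/512) = 3.95 × 10^-3 M
[F^-] = 2.3 × 10^-4 × (210/512) = 9.43 x 10^-5 M
PbF2(s) ⇌ Pb^2+(aq) + 2 F^-(aq), so Q = [Pb^2+][F^-]^2
Q = (3.95 × 10^-3)(9.43 x 10^-5)^2 = 3.5 × 10^-11
Q < Ksp, so no precipitate of PbF2 forms.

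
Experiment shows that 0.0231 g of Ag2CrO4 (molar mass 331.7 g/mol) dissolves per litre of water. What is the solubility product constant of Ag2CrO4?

Molar solubility s = (2.31 × 10^-2 g/L) / (331.7 g/mol) = 6.964 × 10^-5 M.
Ag2CrO4(s) ⇌ 2 Ag^+ + CrO4^2-
With molar solubility s: [Ag^+] = 2s, [CrO4^2-] = s.
Ksp = [Ag^+]^2[CrO4^2-]
Ksp = (2s)^2s = 4s^3
Ksp = 4 × (6.964 x 10^-5)^3 = 1.35 × 10^-12

Ksp = 1.35 × 10^-12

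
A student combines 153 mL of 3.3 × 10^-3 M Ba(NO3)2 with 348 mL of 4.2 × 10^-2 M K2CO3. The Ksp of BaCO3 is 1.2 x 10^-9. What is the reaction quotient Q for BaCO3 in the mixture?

Q ≈ 2.9e-5

Total volume = 153 + 348 = 501 mL.
[Ba^2+] = 3.3 × 10^-3 × (153/501) = 1.01 × 10^-3 M
[CO3^2-] = 4.2 × 10^-2 × (348/501) = 2.92 × 10^-2 M
BaCO3(s) <=> Ba^2+ + CO3^2-, so Q = [Ba^2+][CO3^2-]
Q = (1.01 × 10^-3)(2.92 x 10^-2) = 2.9 x 10^-5
Q > Ksp, so BaCO3 will precipitate.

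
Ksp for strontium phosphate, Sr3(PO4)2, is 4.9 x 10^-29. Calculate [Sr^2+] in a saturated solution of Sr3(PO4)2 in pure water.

Sr3(PO4)2(s) ⇌ 3 Sr^2+(aq) + 2 PO4^3-(aq)
Ksp = [Sr^2+]^3[PO4^3-]^2
If s mol/L of Sr3(PO4)2 dissolves, [Sr^2+] = 3s and [PO4^3-] = 2s.
Substituting: Ksp = (3s)^3(2s)^2 = 108s^5
Solving, s = (4.9 x 10^-29/108)^(1/5) = 8.54 x 10^-7 M
[Sr^2+] = 3s = 2.6 × 10^-6 M

2.6 × 10^-6 M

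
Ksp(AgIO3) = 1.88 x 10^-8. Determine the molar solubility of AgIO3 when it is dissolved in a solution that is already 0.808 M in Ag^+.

s ≈ 2.33 × 10^-8 M

AgIO3(s) <=> Ag^+ + IO3^-
Ksp = [Ag^+][IO3^-]
If s mol/L dissolves here, [Ag^+] = 0.808 + s ≈ 0.808, [IO3^-] = s (since the Ag^+ already present dominates).
Ksp ≈ 0.808 × s
s = 2.33 × 10^-8 M
Check: s = 2.3 × 10^-8 ≪ 0.808, so the approximation is valid.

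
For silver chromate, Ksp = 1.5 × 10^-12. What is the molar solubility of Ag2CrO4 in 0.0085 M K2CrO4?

s ≈ 6.6e-6 M

Ag2CrO4(s) <=> 2 Ag^+ + CrO4^2-
Ksp = [Ag^+]^2[CrO4^2-]
Let s be the molar solubility in this solution. [Ag^+] = 2s, [CrO4^2-] = 0.0085 + s ≈ 0.0085 (since CrO4^2- from K2CrO4 dominates).
Ksp ≈ (2s)^2 × 0.0085
s = 6.6 × 10^-6 M
Check: s = 6.6 x 10^-6 ≪ 0.0085, so the approximation is valid.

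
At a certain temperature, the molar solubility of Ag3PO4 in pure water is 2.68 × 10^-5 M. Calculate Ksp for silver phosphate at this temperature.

Ksp = 1.39 × 10^-17

Ag3PO4(s) ⇌ 3 Ag^+(aq) + PO4^3-(aq)
Let s = molar solubility. Then [Ag^+] = 3s and [PO4^3-] = s.
Ksp = [Ag^+]^3[PO4^3-]
Substituting: Ksp = (3s)^3s = 27s^4
With s = 2.68 × 10^-5: Ksp = 1.39 × 10^-17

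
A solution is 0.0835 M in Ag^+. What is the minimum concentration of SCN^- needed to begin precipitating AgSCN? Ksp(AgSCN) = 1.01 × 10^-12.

AgSCN(s) ⇌ Ag^+(aq) + SCN^-(aq)
Ksp = [Ag^+][SCN^-]
Precipitation begins when Q = Ksp. With [Ag^+] = 0.0835 M:
1.01 × 10^-12 = (0.0835) × [SCN^-]
[SCN^-] = (1.01 × 10^-12 / 8.35 x 10^-2) = 1.21 × 10^-11 M

[SCN^-] = 1.21 x 10^-11 M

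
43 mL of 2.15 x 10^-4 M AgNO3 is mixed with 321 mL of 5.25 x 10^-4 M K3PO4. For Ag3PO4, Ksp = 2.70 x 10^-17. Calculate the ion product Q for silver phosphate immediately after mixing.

Q = 7.59 × 10^-18

Total volume = 43 + 321 = 364 mL.
[Ag^+] = 2.15 × 10^-4 × (43/364) = 2.540 × 10^-5 M
[PO4^3-] = 5.25 x 10^-4 × (321/364) = 4.630 x 10^-4 M
Ag3PO4(s) <=> 3 Ag^+ + PO4^3-, so Q = [Ag^+]^3[PO4^3-]
Q = (2.540 x 10^-5)^3(4.630 x 10^-4) = 7.59 × 10^-18
Q < Ksp, so no precipitate of Ag3PO4 forms.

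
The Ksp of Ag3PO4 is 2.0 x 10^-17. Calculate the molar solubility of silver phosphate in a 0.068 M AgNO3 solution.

Ag3PO4(s) ⇌ 3 Ag^+ + PO4^3-
Ksp = [Ag^+]^3[PO4^3-]
Let s = moles of Ag3PO4 that dissolve per litre. [Ag^+] = 0.068 + 3s ≈ 0.068, [PO4^3-] = s (common-ion effect: Ag^+ is already 0.068 M).
Ksp ≈ (0.068)^3 × s
s = 6.4 x 10^-14 M
Check: 3s = 1.9 x 10^-13 ≪ 0.068, so the approximation is valid.

6.4 × 10^-14 M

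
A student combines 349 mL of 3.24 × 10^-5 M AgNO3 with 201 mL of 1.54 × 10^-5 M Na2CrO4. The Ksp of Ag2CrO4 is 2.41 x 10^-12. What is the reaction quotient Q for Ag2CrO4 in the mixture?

Q ≈ 2.38e-15

Total volume = 349 + 201 = 550 mL.
[Ag^+] = 3.24 × 10^-5 × (349/550) = 2.056 x 10^-5 M
[CrO4^2-] = 1.54 × 10^-5 × (201/550) = 5.628 x 10^-6 M
Ag2CrO4(s) <=> 2 Ag^+ + CrO4^2-, so Q = [Ag^+]^2[CrO4^2-]
Q = (2.056 x 10^-5)^2(5.628 x 10^-6) = 2.38 x 10^-15
Q < Ksp, so no precipitate of Ag2CrO4 forms.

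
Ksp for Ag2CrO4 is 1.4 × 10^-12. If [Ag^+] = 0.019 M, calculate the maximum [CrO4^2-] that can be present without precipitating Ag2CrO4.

[CrO4^2-] = 3.9e-9 M

Ag2CrO4(s) <=> 2 Ag^+ + CrO4^2-
Ksp = [Ag^+]^2[CrO4^2-]
Precipitation begins when Q = Ksp. With [Ag^+] = 0.019 M:
1.4 × 10^-12 = (0.019)^2 × [CrO4^2-]
[CrO4^2-] = (1.4 × 10^-12 / 3.61 × 10^-4) = 3.9 × 10^-9 M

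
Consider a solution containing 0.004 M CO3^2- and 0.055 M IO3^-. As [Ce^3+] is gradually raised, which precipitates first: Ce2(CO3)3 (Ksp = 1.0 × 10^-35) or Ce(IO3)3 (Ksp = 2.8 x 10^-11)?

Precipitation of each salt starts when its ion product equals its Ksp.
For Ce2(CO3)3: 1.0 × 10^-35 = (0.004)^3 × [Ce^3+]^2  ⇒  [Ce^3+] = 1.3 x 10^-14 M.
For Ce(IO3)3: 2.8 x 10^-11 = (0.055)^3 × [Ce^3+]  ⇒  [Ce^3+] = 1.7 × 10^-7 M.
The salt with the lower threshold [Ce^3+] precipitates first: Ce2(CO3)3.

Ce2(CO3)3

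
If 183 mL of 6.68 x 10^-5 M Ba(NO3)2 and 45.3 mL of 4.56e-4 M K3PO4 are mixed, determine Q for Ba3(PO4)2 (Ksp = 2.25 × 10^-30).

Q ≈ 1.26 × 10^-21

Total volume = 183 + 45.3 = 228.3 mL.
[Ba^2+] = 6.68 × 10^-5 × (183/228.3) = 5.355 × 10^-5 M
[PO4^3-] = 4.56 x 10^-4 × (45.3/228.3) = 9.048 × 10^-5 M
Ba3(PO4)2(s) ⇌ 3 Ba^2+ + 2 PO4^3-, so Q = [Ba^2+]^3[PO4^3-]^2
Q = (5.355 x 10^-5)^3(9.048 × 10^-5)^2 = 1.26 × 10^-21
Q > Ksp, so Ba3(PO4)2 will precipitate.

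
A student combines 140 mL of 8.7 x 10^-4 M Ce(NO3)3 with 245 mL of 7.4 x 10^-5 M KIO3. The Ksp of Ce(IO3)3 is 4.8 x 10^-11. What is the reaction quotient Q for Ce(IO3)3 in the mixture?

Total volume = 140 + 245 = 385 mL.
[Ce^3+] = 8.7 × 10^-4 × (140/385) = 3.16 × 10^-4 M
[IO3^-] = 7.4 × 10^-5 × (245/385) = 4.71 x 10^-5 M
Ce(IO3)3(s) ⇌ Ce^3+ + 3 IO3^-, so Q = [Ce^3+][IO3^-]^3
Q = (3.16 x 10^-4)(4.71 x 10^-5)^3 = 3.3 × 10^-17
Q < Ksp, so no precipitate of Ce(IO3)3 forms.

3.3 × 10^-17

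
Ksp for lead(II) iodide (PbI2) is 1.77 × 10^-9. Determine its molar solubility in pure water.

s ≈ 7.62 x 10^-4 M

PbI2(s) <=> Pb^2+ + 2 I^-
Ksp = [Pb^2+][I^-]^2
For each mole of PbI2 that dissolves: [Pb^2+] = s, [I^-] = 2s.
Ksp = s(2s)^2 = 4s^3
s = (1.77 × 10^-9 / 4)^(1/3) = 7.62 x 10^-4 M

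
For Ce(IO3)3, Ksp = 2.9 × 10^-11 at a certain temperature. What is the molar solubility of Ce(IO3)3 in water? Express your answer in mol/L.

1.0e-3 M

Ce(IO3)3(s) <=> Ce^3+ + 3 IO3^-
Ksp = [Ce^3+][IO3^-]^3
Let s = molar solubility. Then [Ce^3+] = s and [IO3^-] = 3s.
Substituting: Ksp = s(3s)^3 = 27s^4
Solving, s = (2.9 × 10^-11/27)^(1/4) = 1.0 × 10^-3 M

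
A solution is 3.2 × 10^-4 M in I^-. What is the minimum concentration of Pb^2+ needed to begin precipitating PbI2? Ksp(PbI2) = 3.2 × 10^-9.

PbI2(s) ⇌ Pb^2+(aq) + 2 I^-(aq)
Ksp = [Pb^2+][I^-]^2
Precipitation begins when Q = Ksp. With [I^-] = 3.2 × 10^-4 M:
3.2 × 10^-9 = (3.2 × 10^-4)^2 × [Pb^2+]
[Pb^2+] = (3.2 × 10^-9 / 1.02 × 10^-7) = 3.1 × 10^-2 M

[Pb^2+] ≈ 3.1 × 10^-2 M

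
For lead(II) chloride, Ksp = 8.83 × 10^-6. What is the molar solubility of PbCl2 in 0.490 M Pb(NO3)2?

2.12 × 10^-3 M

PbCl2(s) <=> Pb^2+ + 2 Cl^-
Ksp = [Pb^2+][Cl^-]^2
Let s = moles of PbCl2 that dissolve per litre. [Pb^2+] = 0.490 + s ≈ 0.490, [Cl^-] = 2s (Ksp is small, so little additional dissolves).
Ksp ≈ 0.490 × (2s)^2
s = 2.12 × 10^-3 M
Check: s = 2.1 × 10^-3 ≪ 0.490, so the approximation is valid.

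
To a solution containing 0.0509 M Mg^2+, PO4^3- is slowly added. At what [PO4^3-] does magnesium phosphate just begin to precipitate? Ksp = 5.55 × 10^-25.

Mg3(PO4)2(s) ⇌ 3 Mg^2+(aq) + 2 PO4^3-(aq)
Ksp = [Mg^2+]^3[PO4^3-]^2
Precipitation begins when Q = Ksp. With [Mg^2+] = 0.0509 M:
5.55 × 10^-25 = (0.0509)^3 × [PO4^3-]^2
[PO4^3-] = (5.55 × 10^-25 / 1.319 × 10^-4)^(1/2) = 6.49 × 10^-11 M

[PO4^3-] = 6.49 × 10^-11 M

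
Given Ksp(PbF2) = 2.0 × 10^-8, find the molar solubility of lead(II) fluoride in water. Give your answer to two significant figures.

PbF2(s) ⇌ Pb^2+(aq) + 2 F^-(aq)
Ksp = [Pb^2+][F^-]^2
With molar solubility s: [Pb^2+] = s, [F^-] = 2s.
Ksp = s(2s)^2 = 4s^3
s^3 = 2.0 × 10^-8 / 4, so s = 1.7 × 10^-3 M

1.7 x 10^-3 M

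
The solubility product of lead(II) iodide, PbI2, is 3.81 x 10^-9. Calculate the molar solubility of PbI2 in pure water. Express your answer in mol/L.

9.84 x 10^-4 M

PbI2(s) ⇌ Pb^2+(aq) + 2 I^-(aq)
Ksp = [Pb^2+][I^-]^2
With molar solubility s: [Pb^2+] = s, [I^-] = 2s.
So Ksp = s × (2s)^2 = 4s^3
Solving, s = (3.81 x 10^-9/4)^(1/3) = 9.84 × 10^-4 M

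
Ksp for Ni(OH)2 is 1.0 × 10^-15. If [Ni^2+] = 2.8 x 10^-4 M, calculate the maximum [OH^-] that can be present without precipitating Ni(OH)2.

[OH^-] = 1.9 × 10^-6 M

Ni(OH)2(s) <=> Ni^2+(aq) + 2 OH^-(aq)
Ksp = [Ni^2+][OH^-]^2
Precipitation begins when Q = Ksp. With [Ni^2+] = 2.8 x 10^-4 M:
1.0 × 10^-15 = (2.8 x 10^-4) × [OH^-]^2
[OH^-] = (1.0 × 10^-15 / 2.8 x 10^-4)^(1/2) = 1.9 × 10^-6 M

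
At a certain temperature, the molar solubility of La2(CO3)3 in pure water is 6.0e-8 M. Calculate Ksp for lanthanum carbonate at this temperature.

La2(CO3)3(s) <=> 2 La^3+(aq) + 3 CO3^2-(aq)
Let s = molar solubility. Then [La^3+] = 2s and [CO3^2-] = 3s.
Ksp = [La^3+]^2[CO3^2-]^3
Substituting: Ksp = (2s)^2(3s)^3 = 108s^5
Ksp = 108 × (6.0 × 10^-8)^5 = 8.4 × 10^-35

8.4 x 10^-35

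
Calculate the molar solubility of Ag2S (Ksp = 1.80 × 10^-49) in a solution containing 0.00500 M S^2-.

Ag2S(s) ⇌ 2 Ag^+ + S^2-
Ksp = [Ag^+]^2[S^2-]
If s mol/L dissolves here, [Ag^+] = 2s, [S^2-] = 0.00500 + s ≈ 0.00500 (since the S^2- already present dominates).
Ksp ≈ (2s)^2 × 0.00500
s = 3.00 × 10^-24 M
Check: s = 3.0 × 10^-24 ≪ 0.00500, so the approximation is valid.

s = 3.00e-24 M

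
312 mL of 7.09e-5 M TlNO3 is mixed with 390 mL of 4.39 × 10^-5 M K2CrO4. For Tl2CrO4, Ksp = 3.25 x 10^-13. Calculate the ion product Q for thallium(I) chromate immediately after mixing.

Q ≈ 2.42 × 10^-14

Total volume = 312 + 390 = 702 mL.
[Tl^+] = 7.09 × 10^-5 × (312/702) = 3.151 x 10^-5 M
[CrO4^2-] = 4.39 x 10^-5 × (390/702) = 2.439 × 10^-5 M
Tl2CrO4(s) <=> 2 Tl^+ + CrO4^2-, so Q = [Tl^+]^2[CrO4^2-]
Q = (3.151 × 10^-5)^2(2.439 × 10^-5) = 2.42 × 10^-14
Q < Ksp, so no precipitate of Tl2CrO4 forms.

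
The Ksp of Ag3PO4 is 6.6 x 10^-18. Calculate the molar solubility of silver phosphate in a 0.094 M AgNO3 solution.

Ag3PO4(s) ⇌ 3 Ag^+(aq) + PO4^3-(aq)
Ksp = [Ag^+]^3[PO4^3-]
Let s = moles of Ag3PO4 that dissolve per litre. [Ag^+] = 0.094 + 3s ≈ 0.094, [PO4^3-] = s (Ksp is small, so little additional dissolves).
Ksp ≈ (0.094)^3 × s
s = 7.9 × 10^-15 M
Check: 3s = 2.4 x 10^-14 ≪ 0.094, so the approximation is valid.

s = 7.9 × 10^-15 M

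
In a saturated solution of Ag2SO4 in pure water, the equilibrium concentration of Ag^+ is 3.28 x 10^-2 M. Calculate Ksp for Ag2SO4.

Ag2SO4(s) <=> 2 Ag^+ + SO4^2-
Stoichiometry gives [SO4^2-] = (1/2)[Ag^+] = 1.640 × 10^-2 M.
Ksp = [Ag^+]^2[SO4^2-]
Ksp = (3.28 x 10^-2)^2 × 1.640 × 10^-2 = 1.76 × 10^-5

1.76e-5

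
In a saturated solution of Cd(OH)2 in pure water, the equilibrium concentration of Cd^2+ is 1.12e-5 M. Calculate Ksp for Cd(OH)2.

Cd(OH)2(s) <=> Cd^2+(aq) + 2 OH^-(aq)
Stoichiometry gives [OH^-] = (2/1)[Cd^2+] = 2.240 × 10^-5 M.
Ksp = [Cd^2+][OH^-]^2
Ksp = 1.12 × 10^-5 × (2.240 × 10^-5)^2 = 5.62 × 10^-15

Ksp = 5.62e-15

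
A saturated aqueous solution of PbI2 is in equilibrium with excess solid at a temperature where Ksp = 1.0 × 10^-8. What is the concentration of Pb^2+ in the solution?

[Pb^2+] = 1.4 × 10^-3 M

PbI2(s) ⇌ Pb^2+ + 2 I^-
Ksp = [Pb^2+][I^-]^2
With molar solubility s: [Pb^2+] = s, [I^-] = 2s.
Ksp = s(2s)^2 = 4s^3
s = (1.0 × 10^-8 / 4)^(1/3) = 1.36 x 10^-3 M
[Pb^2+] = s = 1.4 × 10^-3 M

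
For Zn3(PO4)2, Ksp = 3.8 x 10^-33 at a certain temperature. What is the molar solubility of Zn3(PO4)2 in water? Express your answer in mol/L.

s ≈ 1.3 × 10^-7 M

Zn3(PO4)2(s) ⇌ 3 Zn^2+ + 2 PO4^3-
Ksp = [Zn^2+]^3[PO4^3-]^2
For each mole of Zn3(PO4)2 that dissolves: [Zn^2+] = 3s, [PO4^3-] = 2s.
Substituting: Ksp = (3s)^3(2s)^2 = 108s^5
s^5 = 3.8 x 10^-33 / 108, so s = 1.3 × 10^-7 M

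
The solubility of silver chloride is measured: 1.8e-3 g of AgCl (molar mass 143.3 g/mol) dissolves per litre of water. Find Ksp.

Molar solubility s = (1.8 × 10^-3 g/L) / (143.3 g/mol) = 1.26 × 10^-5 M.
AgCl(s) ⇌ Ag^+(aq) + Cl^-(aq)
With molar solubility s: [Ag^+] = s, [Cl^-] = s.
Ksp = [Ag^+][Cl^-]
Ksp = s × s = s^2
Ksp = (1.26 × 10^-5)^2 = 1.6 × 10^-10

Ksp = 1.6e-10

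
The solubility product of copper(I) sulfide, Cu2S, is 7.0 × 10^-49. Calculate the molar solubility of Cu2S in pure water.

s ≈ 5.6 × 10^-17 M

Cu2S(s) ⇌ 2 Cu^+(aq) + S^2-(aq)
Ksp = [Cu^+]^2[S^2-]
For each mole of Cu2S that dissolves: [Cu^+] = 2s, [S^2-] = s.
So Ksp = (2s)^2 × s = 4s^3
Solving, s = (7.0 × 10^-49/4)^(1/3) = 5.6 × 10^-17 M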